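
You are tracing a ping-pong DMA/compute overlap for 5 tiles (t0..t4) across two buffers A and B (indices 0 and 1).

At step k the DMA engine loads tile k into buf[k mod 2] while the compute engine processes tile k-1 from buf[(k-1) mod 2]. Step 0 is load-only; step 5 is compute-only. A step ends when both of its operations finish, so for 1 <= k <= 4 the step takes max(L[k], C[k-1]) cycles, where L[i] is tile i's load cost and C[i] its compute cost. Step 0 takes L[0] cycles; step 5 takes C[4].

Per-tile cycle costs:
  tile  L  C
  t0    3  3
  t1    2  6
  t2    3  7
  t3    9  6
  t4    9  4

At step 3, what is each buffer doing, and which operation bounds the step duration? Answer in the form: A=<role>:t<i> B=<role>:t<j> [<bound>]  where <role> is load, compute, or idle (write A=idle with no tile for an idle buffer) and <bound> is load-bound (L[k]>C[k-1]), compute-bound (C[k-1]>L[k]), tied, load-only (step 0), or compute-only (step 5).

  0. 3=3c; end=3; A:t0 B:-
  1. max(2,3)=3c; end=6; A:t0 B:t1
  2. max(3,6)=6c; end=12; A:t2 B:t1
  3. max(9,7)=9c; end=21; A:t2 B:t3
  4. max(9,6)=9c; end=30; A:t4 B:t3
  5. 4=4c; end=34; A:t4 B:t3

step 3: A=compute:t2 B=load:t3 [load-bound]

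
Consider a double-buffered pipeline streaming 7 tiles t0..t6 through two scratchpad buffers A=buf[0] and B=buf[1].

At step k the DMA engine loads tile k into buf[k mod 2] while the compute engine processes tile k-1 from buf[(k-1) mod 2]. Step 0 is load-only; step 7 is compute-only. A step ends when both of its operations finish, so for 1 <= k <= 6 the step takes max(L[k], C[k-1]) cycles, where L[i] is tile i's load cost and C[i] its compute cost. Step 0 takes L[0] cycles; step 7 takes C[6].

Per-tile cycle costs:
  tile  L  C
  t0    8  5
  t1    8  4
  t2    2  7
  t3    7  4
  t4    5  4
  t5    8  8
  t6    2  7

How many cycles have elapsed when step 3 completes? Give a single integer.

end_cycle[3] = 27

k=0 load=t0/8c comp=- wait=8 total=8
k=1 load=t1/8c comp=t0/5c wait=8 total=16
k=2 load=t2/2c comp=t1/4c wait=4 total=20
k=3 load=t3/7c comp=t2/7c wait=7 total=27
k=4 load=t4/5c comp=t3/4c wait=5 total=32
k=5 load=t5/8c comp=t4/4c wait=8 total=40
k=6 load=t6/2c comp=t5/8c wait=8 total=48
k=7 load=- comp=t6/7c wait=7 total=55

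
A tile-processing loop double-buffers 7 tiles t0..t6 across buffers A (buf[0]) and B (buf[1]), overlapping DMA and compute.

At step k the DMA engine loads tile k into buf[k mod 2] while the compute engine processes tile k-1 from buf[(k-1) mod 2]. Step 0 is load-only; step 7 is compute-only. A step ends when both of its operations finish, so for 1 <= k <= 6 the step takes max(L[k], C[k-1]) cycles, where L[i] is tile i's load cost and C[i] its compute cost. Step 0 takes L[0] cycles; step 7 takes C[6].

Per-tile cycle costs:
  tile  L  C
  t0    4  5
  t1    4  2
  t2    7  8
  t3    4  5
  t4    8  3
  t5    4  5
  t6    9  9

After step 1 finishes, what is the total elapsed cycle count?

  0. 4=4c; end=4; A:t0 B:-
  1. max(4,5)=5c; end=9; A:t0 B:t1
  2. max(7,2)=7c; end=16; A:t2 B:t1
  3. max(4,8)=8c; end=24; A:t2 B:t3
  4. max(8,5)=8c; end=32; A:t4 B:t3
  5. max(4,3)=4c; end=36; A:t4 B:t5
  6. max(9,5)=9c; end=45; A:t6 B:t5
  7. 9=9c; end=54; A:t6 B:t5

end_cycle[1] = 9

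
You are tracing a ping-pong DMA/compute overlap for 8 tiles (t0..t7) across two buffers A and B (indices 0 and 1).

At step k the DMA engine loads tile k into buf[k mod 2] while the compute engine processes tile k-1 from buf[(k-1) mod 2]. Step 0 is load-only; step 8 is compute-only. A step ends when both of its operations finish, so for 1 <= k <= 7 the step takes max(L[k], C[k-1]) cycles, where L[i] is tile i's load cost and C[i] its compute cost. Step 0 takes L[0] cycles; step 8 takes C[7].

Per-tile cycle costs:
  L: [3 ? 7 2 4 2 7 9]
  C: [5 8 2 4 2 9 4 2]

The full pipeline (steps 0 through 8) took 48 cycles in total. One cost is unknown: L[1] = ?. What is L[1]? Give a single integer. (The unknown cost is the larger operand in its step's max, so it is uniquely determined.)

L[1] = 9

step 0: dur = L[0]=3 = 3
step 1: dur = max(L[1]=?, C[0]=5) = L[1]  (unknown; binding)
step 2: dur = max(L[2]=7, C[1]=8) = 8
step 3: dur = max(L[3]=2, C[2]=2) = 2
step 4: dur = max(L[4]=4, C[3]=4) = 4
step 5: dur = max(L[5]=2, C[4]=2) = 2
step 6: dur = max(L[6]=7, C[5]=9) = 9
step 7: dur = max(L[7]=9, C[6]=4) = 9
step 8: dur = C[7]=2 = 2
sum of known step durations = 39
dur[1] = total - known = 48 - 39 = 9
L[1] is the binding max in step 1, so L[1] = dur[1] = 9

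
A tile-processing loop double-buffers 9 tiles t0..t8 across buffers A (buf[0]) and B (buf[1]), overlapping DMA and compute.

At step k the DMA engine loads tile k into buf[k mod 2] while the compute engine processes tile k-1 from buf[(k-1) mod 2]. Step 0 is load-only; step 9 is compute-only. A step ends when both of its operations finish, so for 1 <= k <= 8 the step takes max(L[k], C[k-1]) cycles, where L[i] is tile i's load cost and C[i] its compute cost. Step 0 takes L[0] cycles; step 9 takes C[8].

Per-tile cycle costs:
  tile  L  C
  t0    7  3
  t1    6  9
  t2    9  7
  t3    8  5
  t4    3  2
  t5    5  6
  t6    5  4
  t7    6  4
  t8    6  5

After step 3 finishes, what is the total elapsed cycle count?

[0] DMA t0→A (7c) ∥ CU idle ⇒ 7c, clock 7
[1] DMA t1→B (6c) ∥ CU A:t0 (3c) ⇒ 6c, clock 13
[2] DMA t2→A (9c) ∥ CU B:t1 (9c) ⇒ 9c, clock 22
[3] DMA t3→B (8c) ∥ CU A:t2 (7c) ⇒ 8c, clock 30
[4] DMA t4→A (3c) ∥ CU B:t3 (5c) ⇒ 5c, clock 35
[5] DMA t5→B (5c) ∥ CU A:t4 (2c) ⇒ 5c, clock 40
[6] DMA t6→A (5c) ∥ CU B:t5 (6c) ⇒ 6c, clock 46
[7] DMA t7→B (6c) ∥ CU A:t6 (4c) ⇒ 6c, clock 52
[8] DMA t8→A (6c) ∥ CU B:t7 (4c) ⇒ 6c, clock 58
[9] DMA idle ∥ CU A:t8 (5c) ⇒ 5c, clock 63

end_cycle[3] = 30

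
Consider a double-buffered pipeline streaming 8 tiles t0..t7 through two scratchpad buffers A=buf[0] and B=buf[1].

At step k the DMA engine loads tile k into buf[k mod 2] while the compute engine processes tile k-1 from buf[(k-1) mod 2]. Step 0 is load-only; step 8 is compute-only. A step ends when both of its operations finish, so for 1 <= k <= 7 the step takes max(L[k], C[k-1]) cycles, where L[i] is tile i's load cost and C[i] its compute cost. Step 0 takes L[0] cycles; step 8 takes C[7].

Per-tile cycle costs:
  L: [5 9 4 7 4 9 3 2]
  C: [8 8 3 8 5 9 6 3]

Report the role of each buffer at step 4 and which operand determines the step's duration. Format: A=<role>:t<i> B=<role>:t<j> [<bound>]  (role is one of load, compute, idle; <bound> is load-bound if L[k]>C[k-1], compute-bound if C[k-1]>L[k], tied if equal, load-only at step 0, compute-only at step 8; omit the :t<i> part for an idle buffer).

step 4: A=load:t4 B=compute:t3 [compute-bound]

step 0: L[0]=5 → dur=5, Σ=5 | A=load:t0 B=idle [load-only]
step 1: L[1]=9 C[0]=8 → dur=9, Σ=14 | A=compute:t0 B=load:t1 [load-bound]
step 2: L[2]=4 C[1]=8 → dur=8, Σ=22 | A=load:t2 B=compute:t1 [compute-bound]
step 3: L[3]=7 C[2]=3 → dur=7, Σ=29 | A=compute:t2 B=load:t3 [load-bound]
step 4: L[4]=4 C[3]=8 → dur=8, Σ=37 | A=load:t4 B=compute:t3 [compute-bound]
step 5: L[5]=9 C[4]=5 → dur=9, Σ=46 | A=compute:t4 B=load:t5 [load-bound]
step 6: L[6]=3 C[5]=9 → dur=9, Σ=55 | A=load:t6 B=compute:t5 [compute-bound]
step 7: L[7]=2 C[6]=6 → dur=6, Σ=61 | A=compute:t6 B=load:t7 [compute-bound]
step 8: C[7]=3 → dur=3, Σ=64 | A=idle B=compute:t7 [compute-only]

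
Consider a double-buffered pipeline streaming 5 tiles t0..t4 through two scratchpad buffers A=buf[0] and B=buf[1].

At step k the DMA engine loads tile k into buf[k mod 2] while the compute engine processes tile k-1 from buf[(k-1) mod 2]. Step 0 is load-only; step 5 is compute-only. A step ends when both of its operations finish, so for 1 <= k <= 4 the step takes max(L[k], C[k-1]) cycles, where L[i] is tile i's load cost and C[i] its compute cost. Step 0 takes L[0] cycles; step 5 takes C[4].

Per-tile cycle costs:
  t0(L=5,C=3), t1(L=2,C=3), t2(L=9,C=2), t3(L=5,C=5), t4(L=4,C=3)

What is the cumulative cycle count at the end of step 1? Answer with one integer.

end_cycle[1] = 8

[0] DMA t0→A (5c) ∥ CU idle ⇒ 5c, clock 5
[1] DMA t1→B (2c) ∥ CU A:t0 (3c) ⇒ 3c, clock 8
[2] DMA t2→A (9c) ∥ CU B:t1 (3c) ⇒ 9c, clock 17
[3] DMA t3→B (5c) ∥ CU A:t2 (2c) ⇒ 5c, clock 22
[4] DMA t4→A (4c) ∥ CU B:t3 (5c) ⇒ 5c, clock 27
[5] DMA idle ∥ CU A:t4 (3c) ⇒ 3c, clock 30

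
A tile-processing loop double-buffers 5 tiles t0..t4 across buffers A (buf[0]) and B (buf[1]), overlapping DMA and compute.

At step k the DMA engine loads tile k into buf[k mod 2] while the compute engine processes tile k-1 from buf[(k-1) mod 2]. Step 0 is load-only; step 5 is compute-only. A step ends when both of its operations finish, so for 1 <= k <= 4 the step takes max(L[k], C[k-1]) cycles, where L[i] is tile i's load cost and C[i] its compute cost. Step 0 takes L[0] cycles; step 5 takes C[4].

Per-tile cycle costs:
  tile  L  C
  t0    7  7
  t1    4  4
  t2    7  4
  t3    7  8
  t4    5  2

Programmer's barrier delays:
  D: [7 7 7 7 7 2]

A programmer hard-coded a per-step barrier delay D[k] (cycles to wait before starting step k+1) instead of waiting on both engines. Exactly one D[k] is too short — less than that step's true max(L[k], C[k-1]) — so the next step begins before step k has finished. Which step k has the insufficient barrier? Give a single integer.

hazard at step 4

step 0: need L[0]=7 = 7; D[0]=7 ok
step 1: need max(L[1]=4,C[0]=7) = 7; D[1]=7 ok
step 2: need max(L[2]=7,C[1]=4) = 7; D[2]=7 ok
step 3: need max(L[3]=7,C[2]=4) = 7; D[3]=7 ok
step 4: need max(L[4]=5,C[3]=8) = 8; D[4]=7 SHORT
step 5: need C[4]=2 = 2; D[5]=2 ok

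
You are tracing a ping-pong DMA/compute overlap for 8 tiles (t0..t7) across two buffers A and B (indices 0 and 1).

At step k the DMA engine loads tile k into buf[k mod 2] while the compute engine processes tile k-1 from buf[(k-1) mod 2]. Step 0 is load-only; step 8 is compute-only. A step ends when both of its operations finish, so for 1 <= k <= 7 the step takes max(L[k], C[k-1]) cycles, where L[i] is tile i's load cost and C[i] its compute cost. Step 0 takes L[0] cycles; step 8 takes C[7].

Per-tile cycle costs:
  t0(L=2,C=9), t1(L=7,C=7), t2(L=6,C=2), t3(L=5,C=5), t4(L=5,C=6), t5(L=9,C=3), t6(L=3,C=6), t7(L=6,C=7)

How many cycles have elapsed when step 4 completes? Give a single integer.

[0] DMA t0→A (2c) ∥ CU idle ⇒ 2c, clock 2
[1] DMA t1→B (7c) ∥ CU A:t0 (9c) ⇒ 9c, clock 11
[2] DMA t2→A (6c) ∥ CU B:t1 (7c) ⇒ 7c, clock 18
[3] DMA t3→B (5c) ∥ CU A:t2 (2c) ⇒ 5c, clock 23
[4] DMA t4→A (5c) ∥ CU B:t3 (5c) ⇒ 5c, clock 28
[5] DMA t5→B (9c) ∥ CU A:t4 (6c) ⇒ 9c, clock 37
[6] DMA t6→A (3c) ∥ CU B:t5 (3c) ⇒ 3c, clock 40
[7] DMA t7→B (6c) ∥ CU A:t6 (6c) ⇒ 6c, clock 46
[8] DMA idle ∥ CU B:t7 (7c) ⇒ 7c, clock 53

end_cycle[4] = 28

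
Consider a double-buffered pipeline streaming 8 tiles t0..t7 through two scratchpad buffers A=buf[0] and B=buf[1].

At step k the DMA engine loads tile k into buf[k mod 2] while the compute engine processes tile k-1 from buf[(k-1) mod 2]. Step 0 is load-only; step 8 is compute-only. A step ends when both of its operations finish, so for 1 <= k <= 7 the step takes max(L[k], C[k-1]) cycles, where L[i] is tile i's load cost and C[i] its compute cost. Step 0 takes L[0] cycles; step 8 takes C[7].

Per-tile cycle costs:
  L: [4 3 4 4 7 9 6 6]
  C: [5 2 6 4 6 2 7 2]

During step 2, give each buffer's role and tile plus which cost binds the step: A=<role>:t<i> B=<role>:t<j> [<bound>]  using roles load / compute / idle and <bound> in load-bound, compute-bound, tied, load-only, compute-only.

step 2: A=load:t2 B=compute:t1 [load-bound]

[0] DMA t0→A (4c) ∥ CU idle ⇒ 4c, clock 4
[1] DMA t1→B (3c) ∥ CU A:t0 (5c) ⇒ 5c, clock 9
[2] DMA t2→A (4c) ∥ CU B:t1 (2c) ⇒ 4c, clock 13
[3] DMA t3→B (4c) ∥ CU A:t2 (6c) ⇒ 6c, clock 19
[4] DMA t4→A (7c) ∥ CU B:t3 (4c) ⇒ 7c, clock 26
[5] DMA t5→B (9c) ∥ CU A:t4 (6c) ⇒ 9c, clock 35
[6] DMA t6→A (6c) ∥ CU B:t5 (2c) ⇒ 6c, clock 41
[7] DMA t7→B (6c) ∥ CU A:t6 (7c) ⇒ 7c, clock 48
[8] DMA idle ∥ CU B:t7 (2c) ⇒ 2c, clock 50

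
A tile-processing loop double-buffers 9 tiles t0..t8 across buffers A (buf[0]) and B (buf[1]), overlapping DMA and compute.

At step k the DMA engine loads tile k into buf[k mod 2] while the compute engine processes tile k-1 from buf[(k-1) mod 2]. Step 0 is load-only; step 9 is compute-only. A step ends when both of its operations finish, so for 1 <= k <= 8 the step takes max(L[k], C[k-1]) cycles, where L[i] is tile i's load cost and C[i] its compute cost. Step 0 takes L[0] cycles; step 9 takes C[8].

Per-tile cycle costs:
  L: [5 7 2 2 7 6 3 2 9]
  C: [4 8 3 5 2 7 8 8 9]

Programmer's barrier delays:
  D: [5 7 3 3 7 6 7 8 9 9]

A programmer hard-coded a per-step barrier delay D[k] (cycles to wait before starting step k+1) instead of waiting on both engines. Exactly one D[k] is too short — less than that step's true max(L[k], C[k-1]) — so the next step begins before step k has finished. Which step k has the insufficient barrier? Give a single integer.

k=0 barrier L[0]=5→5c, D[0]=5 ok
k=1 barrier max(L[1]=7,C[0]=4)→7c, D[1]=7 ok
k=2 barrier max(L[2]=2,C[1]=8)→8c, D[2]=3 SHORT
k=3 barrier max(L[3]=2,C[2]=3)→3c, D[3]=3 ok
k=4 barrier max(L[4]=7,C[3]=5)→7c, D[4]=7 ok
k=5 barrier max(L[5]=6,C[4]=2)→6c, D[5]=6 ok
k=6 barrier max(L[6]=3,C[5]=7)→7c, D[6]=7 ok
k=7 barrier max(L[7]=2,C[6]=8)→8c, D[7]=8 ok
k=8 barrier max(L[8]=9,C[7]=8)→9c, D[8]=9 ok
k=9 barrier C[8]=9→9c, D[9]=9 ok

hazard at step 2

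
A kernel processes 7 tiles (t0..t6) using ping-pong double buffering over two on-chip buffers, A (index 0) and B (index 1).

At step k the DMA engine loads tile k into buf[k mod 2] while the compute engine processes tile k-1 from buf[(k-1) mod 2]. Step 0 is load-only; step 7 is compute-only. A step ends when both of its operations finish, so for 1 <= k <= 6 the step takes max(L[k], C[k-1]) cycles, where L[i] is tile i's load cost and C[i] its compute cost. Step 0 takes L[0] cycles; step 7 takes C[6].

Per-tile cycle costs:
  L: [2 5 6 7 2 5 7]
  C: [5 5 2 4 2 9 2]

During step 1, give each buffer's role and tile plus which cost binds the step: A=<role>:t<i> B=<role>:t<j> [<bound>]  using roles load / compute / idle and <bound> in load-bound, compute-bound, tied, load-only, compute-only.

step 1: A=compute:t0 B=load:t1 [tied]

[0] DMA t0→A (2c) ∥ CU idle ⇒ 2c, clock 2
[1] DMA t1→B (5c) ∥ CU A:t0 (5c) ⇒ 5c, clock 7
[2] DMA t2→A (6c) ∥ CU B:t1 (5c) ⇒ 6c, clock 13
[3] DMA t3→B (7c) ∥ CU A:t2 (2c) ⇒ 7c, clock 20
[4] DMA t4→A (2c) ∥ CU B:t3 (4c) ⇒ 4c, clock 24
[5] DMA t5→B (5c) ∥ CU A:t4 (2c) ⇒ 5c, clock 29
[6] DMA t6→A (7c) ∥ CU B:t5 (9c) ⇒ 9c, clock 38
[7] DMA idle ∥ CU A:t6 (2c) ⇒ 2c, clock 40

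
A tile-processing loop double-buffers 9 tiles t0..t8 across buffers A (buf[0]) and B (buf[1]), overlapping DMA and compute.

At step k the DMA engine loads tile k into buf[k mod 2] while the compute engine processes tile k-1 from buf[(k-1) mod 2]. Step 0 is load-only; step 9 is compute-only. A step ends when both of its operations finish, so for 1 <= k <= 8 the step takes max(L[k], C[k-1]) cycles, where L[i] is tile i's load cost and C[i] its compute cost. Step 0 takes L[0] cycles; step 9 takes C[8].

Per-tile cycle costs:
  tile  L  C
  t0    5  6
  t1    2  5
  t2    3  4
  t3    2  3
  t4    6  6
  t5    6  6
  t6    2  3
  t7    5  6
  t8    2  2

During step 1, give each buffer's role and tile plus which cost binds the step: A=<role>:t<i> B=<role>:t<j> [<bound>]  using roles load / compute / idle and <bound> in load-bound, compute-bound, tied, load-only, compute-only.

step 1: A=compute:t0 B=load:t1 [compute-bound]

step 0: L[0]=5 → dur=5, Σ=5 | A=load:t0 B=idle [load-only]
step 1: L[1]=2 C[0]=6 → dur=6, Σ=11 | A=compute:t0 B=load:t1 [compute-bound]
step 2: L[2]=3 C[1]=5 → dur=5, Σ=16 | A=load:t2 B=compute:t1 [compute-bound]
step 3: L[3]=2 C[2]=4 → dur=4, Σ=20 | A=compute:t2 B=load:t3 [compute-bound]
step 4: L[4]=6 C[3]=3 → dur=6, Σ=26 | A=load:t4 B=compute:t3 [load-bound]
step 5: L[5]=6 C[4]=6 → dur=6, Σ=32 | A=compute:t4 B=load:t5 [tied]
step 6: L[6]=2 C[5]=6 → dur=6, Σ=38 | A=load:t6 B=compute:t5 [compute-bound]
step 7: L[7]=5 C[6]=3 → dur=5, Σ=43 | A=compute:t6 B=load:t7 [load-bound]
step 8: L[8]=2 C[7]=6 → dur=6, Σ=49 | A=load:t8 B=compute:t7 [compute-bound]
step 9: C[8]=2 → dur=2, Σ=51 | A=compute:t8 B=idle [compute-only]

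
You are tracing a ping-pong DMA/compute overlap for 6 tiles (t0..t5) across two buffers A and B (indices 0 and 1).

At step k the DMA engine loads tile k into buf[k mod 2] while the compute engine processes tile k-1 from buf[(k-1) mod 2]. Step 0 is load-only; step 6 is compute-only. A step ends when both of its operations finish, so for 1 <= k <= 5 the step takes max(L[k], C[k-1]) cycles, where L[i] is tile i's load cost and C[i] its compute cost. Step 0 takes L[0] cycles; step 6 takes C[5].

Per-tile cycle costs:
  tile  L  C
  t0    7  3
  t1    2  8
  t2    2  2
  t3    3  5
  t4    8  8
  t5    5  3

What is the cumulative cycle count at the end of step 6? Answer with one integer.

[0] DMA t0→A (7c) ∥ CU idle ⇒ 7c, clock 7
[1] DMA t1→B (2c) ∥ CU A:t0 (3c) ⇒ 3c, clock 10
[2] DMA t2→A (2c) ∥ CU B:t1 (8c) ⇒ 8c, clock 18
[3] DMA t3→B (3c) ∥ CU A:t2 (2c) ⇒ 3c, clock 21
[4] DMA t4→A (8c) ∥ CU B:t3 (5c) ⇒ 8c, clock 29
[5] DMA t5→B (5c) ∥ CU A:t4 (8c) ⇒ 8c, clock 37
[6] DMA idle ∥ CU B:t5 (3c) ⇒ 3c, clock 40

end_cycle[6] = 40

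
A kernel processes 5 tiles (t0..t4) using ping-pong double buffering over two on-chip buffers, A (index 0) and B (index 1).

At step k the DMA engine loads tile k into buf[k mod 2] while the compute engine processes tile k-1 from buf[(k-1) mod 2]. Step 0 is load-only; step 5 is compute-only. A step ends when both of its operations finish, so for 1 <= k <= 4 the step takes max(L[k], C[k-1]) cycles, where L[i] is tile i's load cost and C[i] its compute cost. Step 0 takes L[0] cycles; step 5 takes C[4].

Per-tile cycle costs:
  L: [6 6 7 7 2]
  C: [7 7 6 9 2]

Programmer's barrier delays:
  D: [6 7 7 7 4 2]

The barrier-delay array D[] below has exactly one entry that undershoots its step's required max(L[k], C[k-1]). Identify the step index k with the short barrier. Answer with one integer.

hazard at step 4

step 0: need L[0]=6 = 6; D[0]=6 ok
step 1: need max(L[1]=6,C[0]=7) = 7; D[1]=7 ok
step 2: need max(L[2]=7,C[1]=7) = 7; D[2]=7 ok
step 3: need max(L[3]=7,C[2]=6) = 7; D[3]=7 ok
step 4: need max(L[4]=2,C[3]=9) = 9; D[4]=4 SHORT
step 5: need C[4]=2 = 2; D[5]=2 ok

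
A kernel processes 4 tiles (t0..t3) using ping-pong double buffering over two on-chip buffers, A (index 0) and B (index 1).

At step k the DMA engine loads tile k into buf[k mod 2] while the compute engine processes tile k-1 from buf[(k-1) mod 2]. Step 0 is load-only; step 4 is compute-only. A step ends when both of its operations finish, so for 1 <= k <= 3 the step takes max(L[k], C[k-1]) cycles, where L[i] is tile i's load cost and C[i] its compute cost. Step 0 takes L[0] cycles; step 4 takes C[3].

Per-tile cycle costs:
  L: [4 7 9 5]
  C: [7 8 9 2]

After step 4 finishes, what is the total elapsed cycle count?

k=0 load=t0/4c comp=- wait=4 total=4
k=1 load=t1/7c comp=t0/7c wait=7 total=11
k=2 load=t2/9c comp=t1/8c wait=9 total=20
k=3 load=t3/5c comp=t2/9c wait=9 total=29
k=4 load=- comp=t3/2c wait=2 total=31

end_cycle[4] = 31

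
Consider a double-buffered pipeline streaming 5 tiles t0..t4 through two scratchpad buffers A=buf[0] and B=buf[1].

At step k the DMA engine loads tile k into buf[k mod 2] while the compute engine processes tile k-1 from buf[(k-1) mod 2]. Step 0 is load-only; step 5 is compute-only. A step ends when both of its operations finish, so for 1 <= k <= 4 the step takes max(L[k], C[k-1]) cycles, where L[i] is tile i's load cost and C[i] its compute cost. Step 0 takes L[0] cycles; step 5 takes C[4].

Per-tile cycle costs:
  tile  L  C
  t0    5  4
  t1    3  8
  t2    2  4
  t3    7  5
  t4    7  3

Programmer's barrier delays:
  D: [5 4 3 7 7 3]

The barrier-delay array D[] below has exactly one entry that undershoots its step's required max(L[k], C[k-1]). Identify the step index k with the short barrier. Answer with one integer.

hazard at step 2

[0] required=L[0]=5=5 vs D=5 ok
[1] required=max(L[1]=3,C[0]=4)=4 vs D=4 ok
[2] required=max(L[2]=2,C[1]=8)=8 vs D=3 SHORT
[3] required=max(L[3]=7,C[2]=4)=7 vs D=7 ok
[4] required=max(L[4]=7,C[3]=5)=7 vs D=7 ok
[5] required=C[4]=3=3 vs D=3 ok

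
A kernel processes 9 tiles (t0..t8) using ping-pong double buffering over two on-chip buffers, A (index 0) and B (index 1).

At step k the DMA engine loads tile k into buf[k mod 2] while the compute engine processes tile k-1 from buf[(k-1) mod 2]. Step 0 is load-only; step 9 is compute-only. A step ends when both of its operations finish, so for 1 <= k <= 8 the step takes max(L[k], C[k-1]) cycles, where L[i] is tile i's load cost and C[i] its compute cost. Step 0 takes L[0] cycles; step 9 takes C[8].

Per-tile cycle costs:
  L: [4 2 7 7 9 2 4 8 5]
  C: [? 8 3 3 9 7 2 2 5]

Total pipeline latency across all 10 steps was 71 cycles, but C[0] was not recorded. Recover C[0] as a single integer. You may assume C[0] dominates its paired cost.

step 0: dur = L[0]=4 = 4
step 1: dur = max(L[1]=2, C[0]=?) = C[0]  (unknown; binding)
step 2: dur = max(L[2]=7, C[1]=8) = 8
step 3: dur = max(L[3]=7, C[2]=3) = 7
step 4: dur = max(L[4]=9, C[3]=3) = 9
step 5: dur = max(L[5]=2, C[4]=9) = 9
step 6: dur = max(L[6]=4, C[5]=7) = 7
step 7: dur = max(L[7]=8, C[6]=2) = 8
step 8: dur = max(L[8]=5, C[7]=2) = 5
step 9: dur = C[8]=5 = 5
sum of known step durations = 62
dur[1] = total - known = 71 - 62 = 9
C[0] is the binding max in step 1, so C[0] = dur[1] = 9

C[0] = 9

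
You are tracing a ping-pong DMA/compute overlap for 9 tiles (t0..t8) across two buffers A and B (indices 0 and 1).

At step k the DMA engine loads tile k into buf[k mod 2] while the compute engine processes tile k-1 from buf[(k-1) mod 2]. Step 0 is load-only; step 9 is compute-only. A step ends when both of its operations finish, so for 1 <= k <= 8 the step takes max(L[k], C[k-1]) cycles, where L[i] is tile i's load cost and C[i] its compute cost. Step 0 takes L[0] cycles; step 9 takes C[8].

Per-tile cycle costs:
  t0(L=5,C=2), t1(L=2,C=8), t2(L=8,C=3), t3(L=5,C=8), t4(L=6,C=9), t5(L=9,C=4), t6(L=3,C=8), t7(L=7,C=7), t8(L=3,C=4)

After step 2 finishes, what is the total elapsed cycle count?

end_cycle[2] = 15

k=0 load=t0/5c comp=- wait=5 total=5
k=1 load=t1/2c comp=t0/2c wait=2 total=7
k=2 load=t2/8c comp=t1/8c wait=8 total=15
k=3 load=t3/5c comp=t2/3c wait=5 total=20
k=4 load=t4/6c comp=t3/8c wait=8 total=28
k=5 load=t5/9c comp=t4/9c wait=9 total=37
k=6 load=t6/3c comp=t5/4c wait=4 total=41
k=7 load=t7/7c comp=t6/8c wait=8 total=49
k=8 load=t8/3c comp=t7/7c wait=7 total=56
k=9 load=- comp=t8/4c wait=4 total=60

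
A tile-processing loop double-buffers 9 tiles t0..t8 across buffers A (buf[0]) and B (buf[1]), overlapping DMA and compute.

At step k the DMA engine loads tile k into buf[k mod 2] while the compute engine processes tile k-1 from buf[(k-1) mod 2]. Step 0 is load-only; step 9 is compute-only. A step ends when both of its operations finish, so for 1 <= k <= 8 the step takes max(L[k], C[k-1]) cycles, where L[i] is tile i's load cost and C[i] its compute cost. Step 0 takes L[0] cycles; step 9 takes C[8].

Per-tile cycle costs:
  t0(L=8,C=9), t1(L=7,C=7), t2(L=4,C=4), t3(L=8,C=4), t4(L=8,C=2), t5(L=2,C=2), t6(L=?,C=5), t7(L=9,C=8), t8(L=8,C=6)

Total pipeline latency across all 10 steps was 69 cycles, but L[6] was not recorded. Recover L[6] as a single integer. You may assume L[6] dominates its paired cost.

L[6] = 4

step 0: dur = L[0]=8 = 8
step 1: dur = max(L[1]=7, C[0]=9) = 9
step 2: dur = max(L[2]=4, C[1]=7) = 7
step 3: dur = max(L[3]=8, C[2]=4) = 8
step 4: dur = max(L[4]=8, C[3]=4) = 8
step 5: dur = max(L[5]=2, C[4]=2) = 2
step 6: dur = max(L[6]=?, C[5]=2) = L[6]  (unknown; binding)
step 7: dur = max(L[7]=9, C[6]=5) = 9
step 8: dur = max(L[8]=8, C[7]=8) = 8
step 9: dur = C[8]=6 = 6
sum of known step durations = 65
dur[6] = total - known = 69 - 65 = 4
L[6] is the binding max in step 6, so L[6] = dur[6] = 4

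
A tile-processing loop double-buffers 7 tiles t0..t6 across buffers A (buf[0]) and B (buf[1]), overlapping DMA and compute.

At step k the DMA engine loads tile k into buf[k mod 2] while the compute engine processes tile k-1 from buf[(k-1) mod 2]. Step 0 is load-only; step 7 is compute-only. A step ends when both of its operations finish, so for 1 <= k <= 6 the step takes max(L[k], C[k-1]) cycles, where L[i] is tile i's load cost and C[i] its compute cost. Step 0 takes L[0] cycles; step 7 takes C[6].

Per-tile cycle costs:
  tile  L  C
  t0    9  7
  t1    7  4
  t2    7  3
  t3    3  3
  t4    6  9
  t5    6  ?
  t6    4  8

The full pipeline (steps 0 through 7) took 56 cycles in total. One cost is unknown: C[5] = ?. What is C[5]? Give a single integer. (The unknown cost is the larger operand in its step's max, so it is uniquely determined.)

step 0 = dur = L[0]=9 = 9
step 1 = dur = max(L[1]=7, C[0]=7) = 7
step 2 = dur = max(L[2]=7, C[1]=4) = 7
step 3 = dur = max(L[3]=3, C[2]=3) = 3
step 4 = dur = max(L[4]=6, C[3]=3) = 6
step 5 = dur = max(L[5]=6, C[4]=9) = 9
step 6 = dur = max(L[6]=4, C[5]=?) = C[5]  (unknown; binding)
step 7 = dur = C[6]=8 = 8
sum of known step durations = 49
dur[6] = total - known = 56 - 49 = 7
C[5] is the binding max in step 6, so C[5] = dur[6] = 7

C[5] = 7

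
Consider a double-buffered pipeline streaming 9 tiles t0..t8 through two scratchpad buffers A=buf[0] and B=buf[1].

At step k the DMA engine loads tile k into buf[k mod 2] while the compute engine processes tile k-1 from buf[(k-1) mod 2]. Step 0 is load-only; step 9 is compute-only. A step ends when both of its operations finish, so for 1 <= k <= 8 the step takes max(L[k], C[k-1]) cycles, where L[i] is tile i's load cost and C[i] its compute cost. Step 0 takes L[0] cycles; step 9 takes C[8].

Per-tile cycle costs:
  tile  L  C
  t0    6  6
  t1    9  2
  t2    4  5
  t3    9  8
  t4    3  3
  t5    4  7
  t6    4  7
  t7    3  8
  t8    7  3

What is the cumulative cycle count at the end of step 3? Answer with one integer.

  0. 6=6c; end=6; A:t0 B:-
  1. max(9,6)=9c; end=15; A:t0 B:t1
  2. max(4,2)=4c; end=19; A:t2 B:t1
  3. max(9,5)=9c; end=28; A:t2 B:t3
  4. max(3,8)=8c; end=36; A:t4 B:t3
  5. max(4,3)=4c; end=40; A:t4 B:t5
  6. max(4,7)=7c; end=47; A:t6 B:t5
  7. max(3,7)=7c; end=54; A:t6 B:t7
  8. max(7,8)=8c; end=62; A:t8 B:t7
  9. 3=3c; end=65; A:t8 B:t7

end_cycle[3] = 28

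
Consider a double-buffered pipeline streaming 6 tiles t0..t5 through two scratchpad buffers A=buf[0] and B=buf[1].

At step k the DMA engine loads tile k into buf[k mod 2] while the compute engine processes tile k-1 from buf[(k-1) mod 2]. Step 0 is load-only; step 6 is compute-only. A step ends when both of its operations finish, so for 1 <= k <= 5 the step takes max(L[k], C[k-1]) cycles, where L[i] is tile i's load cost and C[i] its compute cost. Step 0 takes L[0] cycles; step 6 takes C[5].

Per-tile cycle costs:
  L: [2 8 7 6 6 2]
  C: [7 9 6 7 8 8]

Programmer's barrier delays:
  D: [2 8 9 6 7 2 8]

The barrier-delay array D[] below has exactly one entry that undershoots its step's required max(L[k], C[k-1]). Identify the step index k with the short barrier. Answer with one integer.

hazard at step 5

[0] required=L[0]=2=2 vs D=2 ok
[1] required=max(L[1]=8,C[0]=7)=8 vs D=8 ok
[2] required=max(L[2]=7,C[1]=9)=9 vs D=9 ok
[3] required=max(L[3]=6,C[2]=6)=6 vs D=6 ok
[4] required=max(L[4]=6,C[3]=7)=7 vs D=7 ok
[5] required=max(L[5]=2,C[4]=8)=8 vs D=2 SHORT
[6] required=C[5]=8=8 vs D=8 ok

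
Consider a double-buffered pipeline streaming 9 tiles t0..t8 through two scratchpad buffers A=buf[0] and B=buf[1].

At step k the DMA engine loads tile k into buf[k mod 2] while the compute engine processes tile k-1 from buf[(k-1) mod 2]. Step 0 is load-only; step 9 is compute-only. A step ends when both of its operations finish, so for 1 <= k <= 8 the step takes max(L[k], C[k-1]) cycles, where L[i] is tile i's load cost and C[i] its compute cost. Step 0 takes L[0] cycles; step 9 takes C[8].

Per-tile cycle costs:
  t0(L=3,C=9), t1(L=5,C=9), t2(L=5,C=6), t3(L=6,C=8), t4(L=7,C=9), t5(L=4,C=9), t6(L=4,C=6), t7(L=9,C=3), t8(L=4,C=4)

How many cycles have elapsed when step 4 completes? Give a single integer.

end_cycle[4] = 35

  0. 3=3c; end=3; A:t0 B:-
  1. max(5,9)=9c; end=12; A:t0 B:t1
  2. max(5,9)=9c; end=21; A:t2 B:t1
  3. max(6,6)=6c; end=27; A:t2 B:t3
  4. max(7,8)=8c; end=35; A:t4 B:t3
  5. max(4,9)=9c; end=44; A:t4 B:t5
  6. max(4,9)=9c; end=53; A:t6 B:t5
  7. max(9,6)=9c; end=62; A:t6 B:t7
  8. max(4,3)=4c; end=66; A:t8 B:t7
  9. 4=4c; end=70; A:t8 B:t7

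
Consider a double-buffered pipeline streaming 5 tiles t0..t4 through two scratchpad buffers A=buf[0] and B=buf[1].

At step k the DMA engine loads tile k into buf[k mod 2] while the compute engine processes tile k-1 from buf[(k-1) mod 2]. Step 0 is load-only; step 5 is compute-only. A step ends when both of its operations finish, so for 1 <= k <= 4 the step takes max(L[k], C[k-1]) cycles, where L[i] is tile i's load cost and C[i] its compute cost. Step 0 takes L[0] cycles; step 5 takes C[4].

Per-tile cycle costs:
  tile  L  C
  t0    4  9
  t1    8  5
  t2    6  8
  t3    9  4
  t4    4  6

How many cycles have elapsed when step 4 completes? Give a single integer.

end_cycle[4] = 32

step 0: L[0]=4 → dur=4, Σ=4 | A=load:t0 B=idle [load-only]
step 1: L[1]=8 C[0]=9 → dur=9, Σ=13 | A=compute:t0 B=load:t1 [compute-bound]
step 2: L[2]=6 C[1]=5 → dur=6, Σ=19 | A=load:t2 B=compute:t1 [load-bound]
step 3: L[3]=9 C[2]=8 → dur=9, Σ=28 | A=compute:t2 B=load:t3 [load-bound]
step 4: L[4]=4 C[3]=4 → dur=4, Σ=32 | A=load:t4 B=compute:t3 [tied]
step 5: C[4]=6 → dur=6, Σ=38 | A=compute:t4 B=idle [compute-only]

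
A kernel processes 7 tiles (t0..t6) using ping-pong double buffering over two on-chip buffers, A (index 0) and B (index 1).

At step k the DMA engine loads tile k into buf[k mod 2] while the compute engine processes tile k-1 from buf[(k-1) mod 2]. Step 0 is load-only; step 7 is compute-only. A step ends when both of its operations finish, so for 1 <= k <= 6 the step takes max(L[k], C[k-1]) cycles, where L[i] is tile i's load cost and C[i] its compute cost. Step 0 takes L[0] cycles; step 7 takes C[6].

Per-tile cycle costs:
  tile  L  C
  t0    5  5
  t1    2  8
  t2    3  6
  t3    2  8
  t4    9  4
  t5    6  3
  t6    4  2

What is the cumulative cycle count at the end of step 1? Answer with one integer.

end_cycle[1] = 10

step 0: L[0]=5 → dur=5, Σ=5 | A=load:t0 B=idle [load-only]
step 1: L[1]=2 C[0]=5 → dur=5, Σ=10 | A=compute:t0 B=load:t1 [compute-bound]
step 2: L[2]=3 C[1]=8 → dur=8, Σ=18 | A=load:t2 B=compute:t1 [compute-bound]
step 3: L[3]=2 C[2]=6 → dur=6, Σ=24 | A=compute:t2 B=load:t3 [compute-bound]
step 4: L[4]=9 C[3]=8 → dur=9, Σ=33 | A=load:t4 B=compute:t3 [load-bound]
step 5: L[5]=6 C[4]=4 → dur=6, Σ=39 | A=compute:t4 B=load:t5 [load-bound]
step 6: L[6]=4 C[5]=3 → dur=4, Σ=43 | A=load:t6 B=compute:t5 [load-bound]
step 7: C[6]=2 → dur=2, Σ=45 | A=compute:t6 B=idle [compute-only]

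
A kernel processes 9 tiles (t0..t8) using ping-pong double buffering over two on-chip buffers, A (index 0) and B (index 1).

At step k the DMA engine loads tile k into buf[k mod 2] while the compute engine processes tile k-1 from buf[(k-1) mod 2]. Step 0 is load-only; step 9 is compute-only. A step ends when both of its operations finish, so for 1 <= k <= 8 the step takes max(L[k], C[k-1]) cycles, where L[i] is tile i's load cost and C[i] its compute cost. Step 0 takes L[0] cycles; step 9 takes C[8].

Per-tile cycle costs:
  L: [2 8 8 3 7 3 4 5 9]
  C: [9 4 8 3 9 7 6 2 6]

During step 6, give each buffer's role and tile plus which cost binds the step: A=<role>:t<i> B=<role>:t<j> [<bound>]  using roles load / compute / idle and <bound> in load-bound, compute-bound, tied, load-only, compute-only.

step 6: A=load:t6 B=compute:t5 [compute-bound]

k=0 load=t0/2c comp=- wait=2 total=2
k=1 load=t1/8c comp=t0/9c wait=9 total=11
k=2 load=t2/8c comp=t1/4c wait=8 total=19
k=3 load=t3/3c comp=t2/8c wait=8 total=27
k=4 load=t4/7c comp=t3/3c wait=7 total=34
k=5 load=t5/3c comp=t4/9c wait=9 total=43
k=6 load=t6/4c comp=t5/7c wait=7 total=50
k=7 load=t7/5c comp=t6/6c wait=6 total=56
k=8 load=t8/9c comp=t7/2c wait=9 total=65
k=9 load=- comp=t8/6c wait=6 total=71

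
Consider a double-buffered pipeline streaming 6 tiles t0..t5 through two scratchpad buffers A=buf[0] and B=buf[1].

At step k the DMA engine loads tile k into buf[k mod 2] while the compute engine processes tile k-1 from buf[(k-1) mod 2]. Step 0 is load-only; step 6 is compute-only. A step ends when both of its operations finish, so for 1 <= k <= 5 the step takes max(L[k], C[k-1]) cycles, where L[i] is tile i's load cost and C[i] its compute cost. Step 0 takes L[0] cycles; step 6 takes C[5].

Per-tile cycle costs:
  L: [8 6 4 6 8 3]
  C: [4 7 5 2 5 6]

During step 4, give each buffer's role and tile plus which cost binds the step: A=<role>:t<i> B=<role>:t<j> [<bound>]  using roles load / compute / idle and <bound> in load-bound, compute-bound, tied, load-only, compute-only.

  0. 8=8c; end=8; A:t0 B:-
  1. max(6,4)=6c; end=14; A:t0 B:t1
  2. max(4,7)=7c; end=21; A:t2 B:t1
  3. max(6,5)=6c; end=27; A:t2 B:t3
  4. max(8,2)=8c; end=35; A:t4 B:t3
  5. max(3,5)=5c; end=40; A:t4 B:t5
  6. 6=6c; end=46; A:t4 B:t5

step 4: A=load:t4 B=compute:t3 [load-bound]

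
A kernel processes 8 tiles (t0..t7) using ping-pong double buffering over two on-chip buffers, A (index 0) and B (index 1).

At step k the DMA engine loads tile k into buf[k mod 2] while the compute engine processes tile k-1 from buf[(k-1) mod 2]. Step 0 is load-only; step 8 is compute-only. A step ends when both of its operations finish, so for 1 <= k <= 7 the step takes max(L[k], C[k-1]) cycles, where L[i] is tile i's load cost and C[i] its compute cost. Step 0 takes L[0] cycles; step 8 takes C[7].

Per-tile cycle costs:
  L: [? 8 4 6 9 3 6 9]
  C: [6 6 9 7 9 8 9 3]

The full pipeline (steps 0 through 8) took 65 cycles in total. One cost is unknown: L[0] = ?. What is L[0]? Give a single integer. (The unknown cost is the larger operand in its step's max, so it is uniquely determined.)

step 0 → dur = L[0]=? = L[0]  (unknown; binding)
step 1 → dur = max(L[1]=8, C[0]=6) = 8
step 2 → dur = max(L[2]=4, C[1]=6) = 6
step 3 → dur = max(L[3]=6, C[2]=9) = 9
step 4 → dur = max(L[4]=9, C[3]=7) = 9
step 5 → dur = max(L[5]=3, C[4]=9) = 9
step 6 → dur = max(L[6]=6, C[5]=8) = 8
step 7 → dur = max(L[7]=9, C[6]=9) = 9
step 8 → dur = C[7]=3 = 3
sum of known step durations = 61
dur[0] = total - known = 65 - 61 = 4
L[0] is the binding max in step 0, so L[0] = dur[0] = 4

L[0] = 4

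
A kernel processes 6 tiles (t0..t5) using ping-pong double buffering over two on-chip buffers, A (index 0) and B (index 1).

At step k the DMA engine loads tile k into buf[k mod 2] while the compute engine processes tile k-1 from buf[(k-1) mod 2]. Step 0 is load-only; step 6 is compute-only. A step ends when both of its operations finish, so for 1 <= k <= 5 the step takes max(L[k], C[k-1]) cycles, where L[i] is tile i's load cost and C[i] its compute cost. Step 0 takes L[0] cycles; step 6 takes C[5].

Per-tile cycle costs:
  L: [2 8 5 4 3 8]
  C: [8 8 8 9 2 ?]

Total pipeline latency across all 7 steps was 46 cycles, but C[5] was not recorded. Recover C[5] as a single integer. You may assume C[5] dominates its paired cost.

C[5] = 3

step 0: dur = L[0]=2 = 2
step 1: dur = max(L[1]=8, C[0]=8) = 8
step 2: dur = max(L[2]=5, C[1]=8) = 8
step 3: dur = max(L[3]=4, C[2]=8) = 8
step 4: dur = max(L[4]=3, C[3]=9) = 9
step 5: dur = max(L[5]=8, C[4]=2) = 8
step 6: dur = C[5]=? = C[5]  (unknown; binding)
sum of known step durations = 43
dur[6] = total - known = 46 - 43 = 3
C[5] is the binding max in step 6, so C[5] = dur[6] = 3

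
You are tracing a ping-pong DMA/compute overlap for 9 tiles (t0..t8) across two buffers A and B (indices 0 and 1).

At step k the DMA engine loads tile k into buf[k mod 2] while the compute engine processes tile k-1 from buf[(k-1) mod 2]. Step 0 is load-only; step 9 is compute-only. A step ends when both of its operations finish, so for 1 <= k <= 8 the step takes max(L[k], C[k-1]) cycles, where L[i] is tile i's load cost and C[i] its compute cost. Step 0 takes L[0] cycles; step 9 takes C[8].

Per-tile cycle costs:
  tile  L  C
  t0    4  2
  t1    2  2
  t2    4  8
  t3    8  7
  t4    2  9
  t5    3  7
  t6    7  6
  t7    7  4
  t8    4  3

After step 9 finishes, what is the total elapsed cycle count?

[0] DMA t0→A (4c) ∥ CU idle ⇒ 4c, clock 4
[1] DMA t1→B (2c) ∥ CU A:t0 (2c) ⇒ 2c, clock 6
[2] DMA t2→A (4c) ∥ CU B:t1 (2c) ⇒ 4c, clock 10
[3] DMA t3→B (8c) ∥ CU A:t2 (8c) ⇒ 8c, clock 18
[4] DMA t4→A (2c) ∥ CU B:t3 (7c) ⇒ 7c, clock 25
[5] DMA t5→B (3c) ∥ CU A:t4 (9c) ⇒ 9c, clock 34
[6] DMA t6→A (7c) ∥ CU B:t5 (7c) ⇒ 7c, clock 41
[7] DMA t7→B (7c) ∥ CU A:t6 (6c) ⇒ 7c, clock 48
[8] DMA t8→A (4c) ∥ CU B:t7 (4c) ⇒ 4c, clock 52
[9] DMA idle ∥ CU A:t8 (3c) ⇒ 3c, clock 55

end_cycle[9] = 55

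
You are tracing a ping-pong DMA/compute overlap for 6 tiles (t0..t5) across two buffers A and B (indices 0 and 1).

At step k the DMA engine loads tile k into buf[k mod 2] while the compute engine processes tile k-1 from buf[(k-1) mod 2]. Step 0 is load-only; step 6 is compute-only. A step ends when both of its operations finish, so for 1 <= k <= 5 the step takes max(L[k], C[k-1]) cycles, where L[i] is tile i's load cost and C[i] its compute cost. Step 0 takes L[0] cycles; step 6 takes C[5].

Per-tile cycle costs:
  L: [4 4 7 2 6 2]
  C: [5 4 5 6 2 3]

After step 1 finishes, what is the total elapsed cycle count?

  0. 4=4c; end=4; A:t0 B:-
  1. max(4,5)=5c; end=9; A:t0 B:t1
  2. max(7,4)=7c; end=16; A:t2 B:t1
  3. max(2,5)=5c; end=21; A:t2 B:t3
  4. max(6,6)=6c; end=27; A:t4 B:t3
  5. max(2,2)=2c; end=29; A:t4 B:t5
  6. 3=3c; end=32; A:t4 B:t5

end_cycle[1] = 9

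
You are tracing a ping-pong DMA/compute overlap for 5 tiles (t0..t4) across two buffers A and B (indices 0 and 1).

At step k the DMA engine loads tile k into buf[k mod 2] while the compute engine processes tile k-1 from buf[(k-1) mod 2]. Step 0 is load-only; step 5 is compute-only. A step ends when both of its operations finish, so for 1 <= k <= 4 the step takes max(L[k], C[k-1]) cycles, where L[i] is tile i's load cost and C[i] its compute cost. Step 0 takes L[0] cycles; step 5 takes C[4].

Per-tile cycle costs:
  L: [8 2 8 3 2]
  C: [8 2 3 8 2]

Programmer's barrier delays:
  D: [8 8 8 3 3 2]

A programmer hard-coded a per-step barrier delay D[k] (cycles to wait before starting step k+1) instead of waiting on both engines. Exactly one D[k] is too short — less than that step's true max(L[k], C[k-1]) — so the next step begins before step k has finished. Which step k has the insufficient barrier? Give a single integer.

hazard at step 4

step 0: need L[0]=8 = 8; D[0]=8 ok
step 1: need max(L[1]=2,C[0]=8) = 8; D[1]=8 ok
step 2: need max(L[2]=8,C[1]=2) = 8; D[2]=8 ok
step 3: need max(L[3]=3,C[2]=3) = 3; D[3]=3 ok
step 4: need max(L[4]=2,C[3]=8) = 8; D[4]=3 SHORT
step 5: need C[4]=2 = 2; D[5]=2 ok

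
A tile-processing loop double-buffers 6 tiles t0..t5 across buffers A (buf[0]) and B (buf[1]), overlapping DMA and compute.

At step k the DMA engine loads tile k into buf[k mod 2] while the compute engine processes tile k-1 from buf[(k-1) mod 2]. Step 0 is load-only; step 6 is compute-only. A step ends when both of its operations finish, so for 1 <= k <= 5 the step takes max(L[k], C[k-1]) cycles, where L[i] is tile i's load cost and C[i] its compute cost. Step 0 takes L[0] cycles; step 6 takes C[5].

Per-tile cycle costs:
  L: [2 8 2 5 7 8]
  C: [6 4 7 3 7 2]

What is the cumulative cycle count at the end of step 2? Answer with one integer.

k=0 load=t0/2c comp=- wait=2 total=2
k=1 load=t1/8c comp=t0/6c wait=8 total=10
k=2 load=t2/2c comp=t1/4c wait=4 total=14
k=3 load=t3/5c comp=t2/7c wait=7 total=21
k=4 load=t4/7c comp=t3/3c wait=7 total=28
k=5 load=t5/8c comp=t4/7c wait=8 total=36
k=6 load=- comp=t5/2c wait=2 total=38

end_cycle[2] = 14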